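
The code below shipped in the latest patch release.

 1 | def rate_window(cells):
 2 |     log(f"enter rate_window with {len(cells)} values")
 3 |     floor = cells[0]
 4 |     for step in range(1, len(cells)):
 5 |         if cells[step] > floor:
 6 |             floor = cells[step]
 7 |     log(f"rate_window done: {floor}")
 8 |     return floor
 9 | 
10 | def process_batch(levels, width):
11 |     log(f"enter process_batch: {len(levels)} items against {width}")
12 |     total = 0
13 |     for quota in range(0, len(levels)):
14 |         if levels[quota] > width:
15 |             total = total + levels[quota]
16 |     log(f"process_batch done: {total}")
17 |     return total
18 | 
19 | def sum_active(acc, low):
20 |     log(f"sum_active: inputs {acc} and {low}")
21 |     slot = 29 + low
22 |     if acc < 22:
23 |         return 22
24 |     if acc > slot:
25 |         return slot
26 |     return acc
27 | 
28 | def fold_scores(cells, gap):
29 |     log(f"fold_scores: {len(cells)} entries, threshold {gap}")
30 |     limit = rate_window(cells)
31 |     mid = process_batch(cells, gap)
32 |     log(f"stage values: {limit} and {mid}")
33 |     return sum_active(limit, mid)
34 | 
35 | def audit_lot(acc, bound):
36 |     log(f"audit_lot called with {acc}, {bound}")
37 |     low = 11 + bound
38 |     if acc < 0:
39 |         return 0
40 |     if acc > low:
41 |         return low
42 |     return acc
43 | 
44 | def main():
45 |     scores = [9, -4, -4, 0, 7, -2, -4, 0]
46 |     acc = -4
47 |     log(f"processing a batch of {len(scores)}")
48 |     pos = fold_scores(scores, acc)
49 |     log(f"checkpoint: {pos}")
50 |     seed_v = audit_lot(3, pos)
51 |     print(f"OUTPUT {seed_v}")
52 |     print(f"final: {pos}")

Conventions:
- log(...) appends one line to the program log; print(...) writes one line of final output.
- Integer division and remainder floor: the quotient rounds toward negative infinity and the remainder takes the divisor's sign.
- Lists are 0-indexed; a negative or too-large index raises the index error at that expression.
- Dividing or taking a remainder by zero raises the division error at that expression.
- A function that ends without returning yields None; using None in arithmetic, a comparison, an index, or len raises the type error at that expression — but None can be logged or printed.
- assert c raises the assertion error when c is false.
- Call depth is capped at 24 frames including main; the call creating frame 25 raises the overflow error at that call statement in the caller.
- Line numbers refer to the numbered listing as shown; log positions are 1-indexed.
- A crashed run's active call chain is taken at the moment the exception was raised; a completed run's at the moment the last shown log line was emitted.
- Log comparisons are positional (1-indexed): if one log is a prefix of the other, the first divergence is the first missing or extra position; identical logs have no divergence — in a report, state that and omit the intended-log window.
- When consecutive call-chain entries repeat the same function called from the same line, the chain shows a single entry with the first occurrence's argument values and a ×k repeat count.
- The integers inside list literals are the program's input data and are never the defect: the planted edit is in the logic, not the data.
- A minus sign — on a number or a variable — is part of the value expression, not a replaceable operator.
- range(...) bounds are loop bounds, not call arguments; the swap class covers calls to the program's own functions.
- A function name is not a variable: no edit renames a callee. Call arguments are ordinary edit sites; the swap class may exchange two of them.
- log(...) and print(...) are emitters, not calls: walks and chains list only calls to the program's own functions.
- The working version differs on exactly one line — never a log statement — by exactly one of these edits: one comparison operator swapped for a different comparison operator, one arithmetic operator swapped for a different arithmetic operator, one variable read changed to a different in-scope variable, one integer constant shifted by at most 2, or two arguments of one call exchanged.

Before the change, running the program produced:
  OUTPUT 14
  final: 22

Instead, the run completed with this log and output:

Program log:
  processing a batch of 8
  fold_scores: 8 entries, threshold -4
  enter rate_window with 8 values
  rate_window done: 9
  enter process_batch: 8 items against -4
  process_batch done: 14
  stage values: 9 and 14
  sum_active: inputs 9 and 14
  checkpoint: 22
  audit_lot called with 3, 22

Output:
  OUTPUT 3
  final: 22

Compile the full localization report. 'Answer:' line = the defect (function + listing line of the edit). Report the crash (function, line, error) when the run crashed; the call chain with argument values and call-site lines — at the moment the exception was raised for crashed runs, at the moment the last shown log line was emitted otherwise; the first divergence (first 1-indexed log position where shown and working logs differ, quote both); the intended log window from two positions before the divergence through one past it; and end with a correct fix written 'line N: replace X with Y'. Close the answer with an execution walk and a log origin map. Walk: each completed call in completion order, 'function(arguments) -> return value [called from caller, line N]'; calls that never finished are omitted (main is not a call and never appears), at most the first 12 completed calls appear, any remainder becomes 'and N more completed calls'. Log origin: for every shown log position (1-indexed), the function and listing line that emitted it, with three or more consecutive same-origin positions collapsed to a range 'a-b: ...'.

Answer: the defect is in main at line 50.
The tell: Everything matches until log position 10, which reads 'audit_lot called with 3, 22' in place of 'audit_lot called with 22, 3'.
Call chain: main -> audit_lot(3, 22) (called at line 50).
First divergence: at position 10 the run shows 'audit_lot called with 3, 22' where the working version logs 'audit_lot called with 22, 3'.
Intended log window:
  8: sum_active: inputs 9 and 14
  9: checkpoint: 22
  10: audit_lot called with 22, 3
Execution walk:
  rate_window([9, -4, -4, 0, 7, -2, -4, 0]) -> 9  [called from fold_scores, line 30]
  process_batch([9, -4, -4, 0, 7, -2, -4, 0], -4) -> 14  [called from fold_scores, line 31]
  sum_active(9, 14) -> 22  [called from fold_scores, line 33]
  fold_scores([9, -4, -4, 0, 7, -2, -4, 0], -4) -> 22  [called from main, line 48]
  audit_lot(3, 22) -> 3  [called from main, line 50]
Log origins:
  1: logged in main at line 47
  2: logged in fold_scores at line 29
  3: logged in rate_window at line 2
  4: logged in rate_window at line 7
  5: logged in process_batch at line 11
  6: logged in process_batch at line 16
  7: logged in fold_scores at line 32
  8: logged in sum_active at line 20
  9: logged in main at line 49
  10: logged in audit_lot at line 36
A correct fix: line 50: replace `audit_lot(3, pos)` with `audit_lot(pos, 3)`.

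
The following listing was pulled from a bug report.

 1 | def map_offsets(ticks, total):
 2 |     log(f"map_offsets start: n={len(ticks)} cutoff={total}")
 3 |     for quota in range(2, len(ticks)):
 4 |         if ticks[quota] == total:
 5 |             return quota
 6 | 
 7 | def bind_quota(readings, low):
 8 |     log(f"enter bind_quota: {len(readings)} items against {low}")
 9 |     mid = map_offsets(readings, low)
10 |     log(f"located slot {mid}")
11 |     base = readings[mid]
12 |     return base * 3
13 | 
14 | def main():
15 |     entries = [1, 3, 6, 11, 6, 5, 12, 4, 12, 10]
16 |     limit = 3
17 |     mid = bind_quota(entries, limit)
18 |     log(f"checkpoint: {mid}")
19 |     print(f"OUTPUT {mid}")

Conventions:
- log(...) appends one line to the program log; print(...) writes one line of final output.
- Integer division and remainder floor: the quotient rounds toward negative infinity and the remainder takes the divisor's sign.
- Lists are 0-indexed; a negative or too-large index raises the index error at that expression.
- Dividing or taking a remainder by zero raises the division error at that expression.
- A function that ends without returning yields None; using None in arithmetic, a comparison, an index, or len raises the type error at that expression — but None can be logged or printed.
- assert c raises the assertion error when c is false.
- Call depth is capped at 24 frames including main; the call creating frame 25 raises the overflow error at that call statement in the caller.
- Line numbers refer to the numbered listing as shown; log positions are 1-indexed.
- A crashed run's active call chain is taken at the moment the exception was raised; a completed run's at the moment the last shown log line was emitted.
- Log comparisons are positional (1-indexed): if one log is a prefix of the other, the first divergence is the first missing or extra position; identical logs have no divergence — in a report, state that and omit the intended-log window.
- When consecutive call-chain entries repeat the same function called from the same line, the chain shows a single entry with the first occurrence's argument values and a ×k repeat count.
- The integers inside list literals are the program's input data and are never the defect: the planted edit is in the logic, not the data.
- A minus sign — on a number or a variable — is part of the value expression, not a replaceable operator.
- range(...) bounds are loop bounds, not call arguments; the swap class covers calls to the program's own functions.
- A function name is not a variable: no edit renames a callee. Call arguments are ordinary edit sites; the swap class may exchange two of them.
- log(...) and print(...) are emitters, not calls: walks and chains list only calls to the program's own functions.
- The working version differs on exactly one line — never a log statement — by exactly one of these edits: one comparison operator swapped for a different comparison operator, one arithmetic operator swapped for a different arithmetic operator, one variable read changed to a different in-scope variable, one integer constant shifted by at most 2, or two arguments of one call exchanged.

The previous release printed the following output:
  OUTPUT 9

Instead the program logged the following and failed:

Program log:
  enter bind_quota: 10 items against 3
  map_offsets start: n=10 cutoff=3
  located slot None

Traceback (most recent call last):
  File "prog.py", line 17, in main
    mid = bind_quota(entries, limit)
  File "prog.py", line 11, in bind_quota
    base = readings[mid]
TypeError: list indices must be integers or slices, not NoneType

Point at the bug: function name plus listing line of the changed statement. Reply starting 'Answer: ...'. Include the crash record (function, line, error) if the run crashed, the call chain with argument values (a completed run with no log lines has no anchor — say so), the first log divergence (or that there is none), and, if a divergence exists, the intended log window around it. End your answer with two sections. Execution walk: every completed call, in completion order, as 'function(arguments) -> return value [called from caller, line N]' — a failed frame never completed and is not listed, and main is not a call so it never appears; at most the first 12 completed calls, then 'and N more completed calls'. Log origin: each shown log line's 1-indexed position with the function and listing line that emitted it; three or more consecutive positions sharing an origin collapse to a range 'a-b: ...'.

Answer: the defect is in map_offsets at line 3.
The tell: The log first diverges at position 3: the faulty run prints 'located slot None' where the working version prints 'located slot 1'.
Crash: bind_quota, line 11, TypeError.
Call chain: main -> bind_quota([1, 3, 6, 11, 6, 5, 12, 4, 12, 10], 3) (called at line 17).
First divergence: position 3 — shown 'located slot None', intended 'located slot 1'.
Intended log window:
  1: enter bind_quota: 10 items against 3
  2: map_offsets start: n=10 cutoff=3
  3: located slot 1
  4: checkpoint: 9
Execution walk:
  map_offsets([1, 3, 6, 11, 6, 5, 12, 4, 12, 10], 3) -> None  [called from bind_quota, line 9]
Log line origins:
  1: emitted by bind_quota (line 8)
  2: emitted by map_offsets (line 2)
  3: emitted by bind_quota (line 10)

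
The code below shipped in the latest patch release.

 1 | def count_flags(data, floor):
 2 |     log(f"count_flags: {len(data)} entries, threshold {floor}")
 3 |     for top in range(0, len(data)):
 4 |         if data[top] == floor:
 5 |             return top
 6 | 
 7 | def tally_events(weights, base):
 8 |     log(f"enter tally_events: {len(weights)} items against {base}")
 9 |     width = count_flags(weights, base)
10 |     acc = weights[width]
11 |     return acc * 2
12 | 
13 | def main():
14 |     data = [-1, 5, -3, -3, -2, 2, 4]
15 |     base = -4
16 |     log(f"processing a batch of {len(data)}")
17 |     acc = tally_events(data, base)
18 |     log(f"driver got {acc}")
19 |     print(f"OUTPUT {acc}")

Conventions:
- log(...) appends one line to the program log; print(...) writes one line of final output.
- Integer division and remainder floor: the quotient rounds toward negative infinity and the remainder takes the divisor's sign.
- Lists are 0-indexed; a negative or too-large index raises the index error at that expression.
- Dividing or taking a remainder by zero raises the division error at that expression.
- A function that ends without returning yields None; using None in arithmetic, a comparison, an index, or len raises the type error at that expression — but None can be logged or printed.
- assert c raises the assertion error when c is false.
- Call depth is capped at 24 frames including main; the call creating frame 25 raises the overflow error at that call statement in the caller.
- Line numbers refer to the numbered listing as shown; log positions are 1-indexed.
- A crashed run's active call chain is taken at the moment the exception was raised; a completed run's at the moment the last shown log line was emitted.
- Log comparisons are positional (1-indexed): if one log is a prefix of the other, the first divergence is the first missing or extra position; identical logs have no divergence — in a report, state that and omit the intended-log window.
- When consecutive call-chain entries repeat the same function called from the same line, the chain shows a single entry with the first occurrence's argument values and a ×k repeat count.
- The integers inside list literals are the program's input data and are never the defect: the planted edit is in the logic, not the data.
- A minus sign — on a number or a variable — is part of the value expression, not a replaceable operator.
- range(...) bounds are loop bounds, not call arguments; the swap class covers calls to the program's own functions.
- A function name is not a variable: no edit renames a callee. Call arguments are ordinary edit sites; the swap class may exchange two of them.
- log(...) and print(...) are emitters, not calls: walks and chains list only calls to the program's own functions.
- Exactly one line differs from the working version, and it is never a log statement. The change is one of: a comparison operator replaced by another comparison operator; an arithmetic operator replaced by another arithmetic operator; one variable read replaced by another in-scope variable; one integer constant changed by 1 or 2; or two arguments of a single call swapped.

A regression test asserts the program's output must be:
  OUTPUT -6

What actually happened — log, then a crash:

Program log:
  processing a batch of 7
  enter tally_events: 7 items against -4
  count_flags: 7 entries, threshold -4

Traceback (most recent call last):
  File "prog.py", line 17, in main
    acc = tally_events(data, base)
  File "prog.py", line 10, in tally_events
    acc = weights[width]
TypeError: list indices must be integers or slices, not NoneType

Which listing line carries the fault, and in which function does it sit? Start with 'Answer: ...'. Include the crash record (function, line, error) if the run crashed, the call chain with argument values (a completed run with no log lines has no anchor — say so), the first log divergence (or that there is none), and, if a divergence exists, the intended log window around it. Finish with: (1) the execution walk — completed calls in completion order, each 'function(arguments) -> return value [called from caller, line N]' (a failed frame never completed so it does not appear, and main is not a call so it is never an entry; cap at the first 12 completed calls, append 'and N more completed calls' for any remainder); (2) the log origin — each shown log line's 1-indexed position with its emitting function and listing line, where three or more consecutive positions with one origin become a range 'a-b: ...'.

Answer: the defect is in main at line 15.
Key observation: The earliest visible damage is log position 2 — 'enter tally_events: 7 items against -4' rather than the intended 'enter tally_events: 7 items against -3'.
Crash: tally_events, line 10, TypeError.
Call chain: main -> tally_events([-1, 5, -3, -3, -2, 2, 4], -4) (called at line 17).
First divergence: at position 2 the run shows 'enter tally_events: 7 items against -4' where the working version logs 'enter tally_events: 7 items against -3'.
Intended log window:
  1: processing a batch of 7
  2: enter tally_events: 7 items against -3
  3: count_flags: 7 entries, threshold -3
Execution walk:
  count_flags([-1, 5, -3, -3, -2, 2, 4], -4) -> None  [called from tally_events, line 9]
Log origin:
  1: from main, line 16
  2: from tally_events, line 8
  3: from count_flags, line 2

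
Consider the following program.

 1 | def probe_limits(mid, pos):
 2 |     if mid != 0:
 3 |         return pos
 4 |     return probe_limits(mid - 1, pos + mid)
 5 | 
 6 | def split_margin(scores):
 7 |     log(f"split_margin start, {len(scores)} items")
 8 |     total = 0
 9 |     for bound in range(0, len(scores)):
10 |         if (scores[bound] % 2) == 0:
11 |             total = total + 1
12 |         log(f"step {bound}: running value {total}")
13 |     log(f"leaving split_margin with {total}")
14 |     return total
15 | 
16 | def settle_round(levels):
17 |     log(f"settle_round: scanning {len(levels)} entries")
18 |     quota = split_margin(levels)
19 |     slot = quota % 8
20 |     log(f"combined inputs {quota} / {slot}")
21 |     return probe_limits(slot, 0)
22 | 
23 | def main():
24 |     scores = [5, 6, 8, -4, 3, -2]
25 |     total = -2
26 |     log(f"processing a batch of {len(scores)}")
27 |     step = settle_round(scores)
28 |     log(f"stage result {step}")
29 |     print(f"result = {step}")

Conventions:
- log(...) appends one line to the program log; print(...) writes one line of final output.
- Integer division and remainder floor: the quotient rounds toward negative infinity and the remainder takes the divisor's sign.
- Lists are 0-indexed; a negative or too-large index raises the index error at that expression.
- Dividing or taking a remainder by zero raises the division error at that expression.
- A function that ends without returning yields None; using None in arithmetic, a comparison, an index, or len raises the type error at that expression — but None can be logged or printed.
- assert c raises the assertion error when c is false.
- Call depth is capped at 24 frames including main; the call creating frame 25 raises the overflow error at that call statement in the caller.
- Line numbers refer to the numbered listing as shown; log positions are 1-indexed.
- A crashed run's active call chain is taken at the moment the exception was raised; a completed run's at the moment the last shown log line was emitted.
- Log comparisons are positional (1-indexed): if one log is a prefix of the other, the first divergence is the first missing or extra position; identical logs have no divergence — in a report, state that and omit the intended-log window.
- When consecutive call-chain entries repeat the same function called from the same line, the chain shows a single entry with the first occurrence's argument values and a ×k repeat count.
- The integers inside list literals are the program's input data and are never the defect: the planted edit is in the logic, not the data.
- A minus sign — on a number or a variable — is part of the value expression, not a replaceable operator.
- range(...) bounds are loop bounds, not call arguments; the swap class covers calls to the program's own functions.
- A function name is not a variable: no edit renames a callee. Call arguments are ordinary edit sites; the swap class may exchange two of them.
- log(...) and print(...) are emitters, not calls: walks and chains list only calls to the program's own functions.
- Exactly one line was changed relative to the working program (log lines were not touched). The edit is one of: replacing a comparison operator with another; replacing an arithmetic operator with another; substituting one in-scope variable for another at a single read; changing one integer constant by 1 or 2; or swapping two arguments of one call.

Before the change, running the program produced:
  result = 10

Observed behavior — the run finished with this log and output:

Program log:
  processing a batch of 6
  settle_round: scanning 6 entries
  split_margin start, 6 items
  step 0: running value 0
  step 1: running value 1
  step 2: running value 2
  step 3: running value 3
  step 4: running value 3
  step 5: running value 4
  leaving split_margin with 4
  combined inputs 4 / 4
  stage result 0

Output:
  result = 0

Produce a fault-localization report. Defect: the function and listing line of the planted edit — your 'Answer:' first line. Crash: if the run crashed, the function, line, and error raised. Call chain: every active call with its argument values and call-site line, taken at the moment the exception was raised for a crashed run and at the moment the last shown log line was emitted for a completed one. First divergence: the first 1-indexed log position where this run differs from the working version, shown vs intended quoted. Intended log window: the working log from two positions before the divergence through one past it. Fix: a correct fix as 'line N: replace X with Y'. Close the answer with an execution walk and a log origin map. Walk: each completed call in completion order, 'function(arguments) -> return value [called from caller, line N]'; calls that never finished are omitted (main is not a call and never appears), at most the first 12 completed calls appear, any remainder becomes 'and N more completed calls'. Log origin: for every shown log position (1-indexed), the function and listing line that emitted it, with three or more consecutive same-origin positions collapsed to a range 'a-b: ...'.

Answer: the defect is in probe_limits at line 2.
The tell: At log position 12 the runs split — shown 'stage result 0', but the working version logs 'stage result 10'.
Call chain: main.
First divergence: position 12 — the shown line 'stage result 0' should read 'stage result 10'.
Intended log window:
  10: leaving split_margin with 4
  11: combined inputs 4 / 4
  12: stage result 10
Execution walk:
  split_margin([5, 6, 8, -4, 3, -2]) -> 4  [called from settle_round, line 18]
  probe_limits(4, 0) -> 0  [called from settle_round, line 21]
  settle_round([5, 6, 8, -4, 3, -2]) -> 0  [called from main, line 27]
Origin of each log line:
  1: logged in main at line 26
  2: logged in settle_round at line 17
  3: logged in split_margin at line 7
  4-9: logged in split_margin at line 12
  10: logged in split_margin at line 13
  11: logged in settle_round at line 20
  12: logged in main at line 28
A correct fix: line 2: replace `!=` with `<=`.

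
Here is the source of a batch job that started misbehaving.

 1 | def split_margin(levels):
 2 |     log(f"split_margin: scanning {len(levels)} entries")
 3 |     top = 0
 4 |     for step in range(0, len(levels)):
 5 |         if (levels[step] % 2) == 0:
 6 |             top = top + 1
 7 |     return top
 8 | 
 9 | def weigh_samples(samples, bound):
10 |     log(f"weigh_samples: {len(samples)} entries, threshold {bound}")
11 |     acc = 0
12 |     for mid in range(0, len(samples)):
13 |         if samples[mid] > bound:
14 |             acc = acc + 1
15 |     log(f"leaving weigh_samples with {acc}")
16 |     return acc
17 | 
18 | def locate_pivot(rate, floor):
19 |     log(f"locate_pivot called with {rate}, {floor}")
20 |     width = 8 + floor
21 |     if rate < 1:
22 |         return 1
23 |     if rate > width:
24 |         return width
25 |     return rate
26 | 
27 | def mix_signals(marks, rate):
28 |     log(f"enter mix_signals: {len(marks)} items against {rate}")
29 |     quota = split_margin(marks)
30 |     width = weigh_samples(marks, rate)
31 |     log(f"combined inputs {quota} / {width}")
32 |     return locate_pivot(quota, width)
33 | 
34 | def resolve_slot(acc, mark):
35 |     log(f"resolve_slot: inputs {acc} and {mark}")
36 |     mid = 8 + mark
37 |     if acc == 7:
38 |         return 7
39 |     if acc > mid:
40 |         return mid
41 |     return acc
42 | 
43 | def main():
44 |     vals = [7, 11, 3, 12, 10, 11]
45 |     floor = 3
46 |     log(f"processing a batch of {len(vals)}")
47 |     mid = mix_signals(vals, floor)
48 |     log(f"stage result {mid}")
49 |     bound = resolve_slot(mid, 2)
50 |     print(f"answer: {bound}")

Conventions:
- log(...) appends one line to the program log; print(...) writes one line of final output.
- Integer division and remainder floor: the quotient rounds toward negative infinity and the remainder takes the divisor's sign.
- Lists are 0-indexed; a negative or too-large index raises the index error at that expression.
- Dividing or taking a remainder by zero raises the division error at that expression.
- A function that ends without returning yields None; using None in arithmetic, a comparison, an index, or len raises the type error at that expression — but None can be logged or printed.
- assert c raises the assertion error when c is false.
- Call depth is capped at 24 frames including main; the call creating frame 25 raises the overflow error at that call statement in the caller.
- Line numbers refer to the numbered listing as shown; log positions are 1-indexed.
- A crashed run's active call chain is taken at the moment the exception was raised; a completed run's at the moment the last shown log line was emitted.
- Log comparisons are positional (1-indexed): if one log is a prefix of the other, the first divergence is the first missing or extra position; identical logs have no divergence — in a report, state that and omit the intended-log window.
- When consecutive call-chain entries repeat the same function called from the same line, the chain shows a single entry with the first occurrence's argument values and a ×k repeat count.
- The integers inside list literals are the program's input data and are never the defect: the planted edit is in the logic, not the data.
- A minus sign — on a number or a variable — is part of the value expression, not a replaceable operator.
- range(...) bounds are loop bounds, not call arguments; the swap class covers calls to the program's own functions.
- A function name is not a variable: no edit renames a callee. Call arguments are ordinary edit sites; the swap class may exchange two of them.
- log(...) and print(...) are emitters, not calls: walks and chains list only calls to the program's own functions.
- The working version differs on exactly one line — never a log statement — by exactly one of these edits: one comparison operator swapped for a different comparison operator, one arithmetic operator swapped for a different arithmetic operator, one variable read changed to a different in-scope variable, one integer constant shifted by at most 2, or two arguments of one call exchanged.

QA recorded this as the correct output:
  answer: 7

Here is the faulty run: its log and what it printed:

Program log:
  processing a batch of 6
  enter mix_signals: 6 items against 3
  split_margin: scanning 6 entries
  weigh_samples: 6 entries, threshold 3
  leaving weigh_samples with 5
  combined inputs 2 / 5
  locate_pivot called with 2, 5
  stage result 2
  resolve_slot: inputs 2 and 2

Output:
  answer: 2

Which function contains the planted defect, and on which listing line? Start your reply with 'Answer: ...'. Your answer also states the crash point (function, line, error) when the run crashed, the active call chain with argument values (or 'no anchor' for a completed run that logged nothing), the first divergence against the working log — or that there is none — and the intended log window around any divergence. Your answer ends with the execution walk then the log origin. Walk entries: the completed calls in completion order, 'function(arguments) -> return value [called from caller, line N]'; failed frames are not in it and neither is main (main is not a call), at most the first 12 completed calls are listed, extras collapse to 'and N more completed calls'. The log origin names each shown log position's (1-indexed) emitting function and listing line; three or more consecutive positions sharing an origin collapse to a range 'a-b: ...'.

Answer: the defect is in resolve_slot at line 37.
Key fact: Every logged value matches the working version; the printed result is what differs.
Call chain: main -> resolve_slot(2, 2) (called at line 49).
First divergence: there is none — every log position agrees.
Execution walk:
  split_margin([7, 11, 3, 12, 10, 11]) -> 2  [called from mix_signals, line 29]
  weigh_samples([7, 11, 3, 12, 10, 11], 3) -> 5  [called from mix_signals, line 30]
  locate_pivot(2, 5) -> 2  [called from mix_signals, line 32]
  mix_signals([7, 11, 3, 12, 10, 11], 3) -> 2  [called from main, line 47]
  resolve_slot(2, 2) -> 2  [called from main, line 49]
Log origins:
  1: logged in main at line 46
  2: logged in mix_signals at line 28
  3: logged in split_margin at line 2
  4: logged in weigh_samples at line 10
  5: logged in weigh_samples at line 15
  6: logged in mix_signals at line 31
  7: logged in locate_pivot at line 19
  8: logged in main at line 48
  9: logged in resolve_slot at line 35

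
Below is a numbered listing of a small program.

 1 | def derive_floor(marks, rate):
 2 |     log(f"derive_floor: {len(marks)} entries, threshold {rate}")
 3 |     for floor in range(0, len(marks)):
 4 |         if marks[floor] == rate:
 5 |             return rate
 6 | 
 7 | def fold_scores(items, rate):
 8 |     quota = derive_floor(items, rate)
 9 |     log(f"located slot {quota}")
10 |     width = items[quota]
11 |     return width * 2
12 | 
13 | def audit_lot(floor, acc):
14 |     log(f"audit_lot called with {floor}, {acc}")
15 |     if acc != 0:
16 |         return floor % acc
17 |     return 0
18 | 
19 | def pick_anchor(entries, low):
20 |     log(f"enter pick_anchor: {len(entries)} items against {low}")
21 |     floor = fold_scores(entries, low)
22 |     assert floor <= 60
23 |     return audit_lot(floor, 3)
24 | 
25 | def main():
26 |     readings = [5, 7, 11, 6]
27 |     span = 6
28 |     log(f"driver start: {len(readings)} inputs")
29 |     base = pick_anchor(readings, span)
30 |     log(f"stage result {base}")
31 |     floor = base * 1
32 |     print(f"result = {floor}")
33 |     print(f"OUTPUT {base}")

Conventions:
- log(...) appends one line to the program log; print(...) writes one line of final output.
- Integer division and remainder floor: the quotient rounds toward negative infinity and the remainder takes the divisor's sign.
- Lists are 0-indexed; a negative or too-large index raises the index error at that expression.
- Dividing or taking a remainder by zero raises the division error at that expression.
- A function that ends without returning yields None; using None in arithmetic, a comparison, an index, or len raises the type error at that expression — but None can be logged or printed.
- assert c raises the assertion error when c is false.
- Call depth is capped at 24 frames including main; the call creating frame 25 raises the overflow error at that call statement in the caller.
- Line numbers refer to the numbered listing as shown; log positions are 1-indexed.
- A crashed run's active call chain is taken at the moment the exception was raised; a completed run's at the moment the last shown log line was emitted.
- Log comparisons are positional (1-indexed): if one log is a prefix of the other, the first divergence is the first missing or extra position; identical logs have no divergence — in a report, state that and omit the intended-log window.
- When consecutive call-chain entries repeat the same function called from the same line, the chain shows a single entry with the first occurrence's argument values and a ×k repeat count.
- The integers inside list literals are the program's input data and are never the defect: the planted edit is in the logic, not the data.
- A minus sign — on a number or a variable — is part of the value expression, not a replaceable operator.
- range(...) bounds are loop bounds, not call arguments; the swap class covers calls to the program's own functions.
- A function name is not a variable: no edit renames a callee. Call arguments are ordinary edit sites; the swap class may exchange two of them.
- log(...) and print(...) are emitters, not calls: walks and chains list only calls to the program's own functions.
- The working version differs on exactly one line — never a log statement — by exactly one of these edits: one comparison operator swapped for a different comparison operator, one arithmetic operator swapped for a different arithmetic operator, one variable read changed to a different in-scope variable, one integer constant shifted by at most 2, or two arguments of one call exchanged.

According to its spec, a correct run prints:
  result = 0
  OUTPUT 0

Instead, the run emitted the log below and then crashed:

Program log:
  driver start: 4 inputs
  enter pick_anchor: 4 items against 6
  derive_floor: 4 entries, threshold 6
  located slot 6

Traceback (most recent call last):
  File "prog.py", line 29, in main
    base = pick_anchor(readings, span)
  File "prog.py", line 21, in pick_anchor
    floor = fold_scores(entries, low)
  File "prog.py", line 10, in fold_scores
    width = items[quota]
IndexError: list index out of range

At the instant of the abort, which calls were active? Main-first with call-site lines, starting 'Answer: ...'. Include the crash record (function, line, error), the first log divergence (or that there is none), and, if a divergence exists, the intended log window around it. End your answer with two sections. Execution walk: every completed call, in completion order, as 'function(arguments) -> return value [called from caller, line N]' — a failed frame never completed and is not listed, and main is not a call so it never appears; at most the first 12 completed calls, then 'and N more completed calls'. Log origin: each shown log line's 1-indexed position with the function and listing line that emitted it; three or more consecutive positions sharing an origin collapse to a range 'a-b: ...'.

Answer: main -> pick_anchor (called at line 29) -> fold_scores (called at line 21).
The tell: Log line 4 is where behavior first shows: 'located slot 6' appears instead of 'located slot 3'.
Crash: fold_scores, line 10, IndexError.
First divergence: position 4 — shown 'located slot 6', intended 'located slot 3'.
Intended log window:
  2: enter pick_anchor: 4 items against 6
  3: derive_floor: 4 entries, threshold 6
  4: located slot 3
  5: audit_lot called with 12, 3
Execution walk:
  derive_floor([5, 7, 11, 6], 6) -> 6  [called from fold_scores, line 8]
Log origin:
  1: from main, line 28
  2: from pick_anchor, line 20
  3: from derive_floor, line 2
  4: from fold_scores, line 9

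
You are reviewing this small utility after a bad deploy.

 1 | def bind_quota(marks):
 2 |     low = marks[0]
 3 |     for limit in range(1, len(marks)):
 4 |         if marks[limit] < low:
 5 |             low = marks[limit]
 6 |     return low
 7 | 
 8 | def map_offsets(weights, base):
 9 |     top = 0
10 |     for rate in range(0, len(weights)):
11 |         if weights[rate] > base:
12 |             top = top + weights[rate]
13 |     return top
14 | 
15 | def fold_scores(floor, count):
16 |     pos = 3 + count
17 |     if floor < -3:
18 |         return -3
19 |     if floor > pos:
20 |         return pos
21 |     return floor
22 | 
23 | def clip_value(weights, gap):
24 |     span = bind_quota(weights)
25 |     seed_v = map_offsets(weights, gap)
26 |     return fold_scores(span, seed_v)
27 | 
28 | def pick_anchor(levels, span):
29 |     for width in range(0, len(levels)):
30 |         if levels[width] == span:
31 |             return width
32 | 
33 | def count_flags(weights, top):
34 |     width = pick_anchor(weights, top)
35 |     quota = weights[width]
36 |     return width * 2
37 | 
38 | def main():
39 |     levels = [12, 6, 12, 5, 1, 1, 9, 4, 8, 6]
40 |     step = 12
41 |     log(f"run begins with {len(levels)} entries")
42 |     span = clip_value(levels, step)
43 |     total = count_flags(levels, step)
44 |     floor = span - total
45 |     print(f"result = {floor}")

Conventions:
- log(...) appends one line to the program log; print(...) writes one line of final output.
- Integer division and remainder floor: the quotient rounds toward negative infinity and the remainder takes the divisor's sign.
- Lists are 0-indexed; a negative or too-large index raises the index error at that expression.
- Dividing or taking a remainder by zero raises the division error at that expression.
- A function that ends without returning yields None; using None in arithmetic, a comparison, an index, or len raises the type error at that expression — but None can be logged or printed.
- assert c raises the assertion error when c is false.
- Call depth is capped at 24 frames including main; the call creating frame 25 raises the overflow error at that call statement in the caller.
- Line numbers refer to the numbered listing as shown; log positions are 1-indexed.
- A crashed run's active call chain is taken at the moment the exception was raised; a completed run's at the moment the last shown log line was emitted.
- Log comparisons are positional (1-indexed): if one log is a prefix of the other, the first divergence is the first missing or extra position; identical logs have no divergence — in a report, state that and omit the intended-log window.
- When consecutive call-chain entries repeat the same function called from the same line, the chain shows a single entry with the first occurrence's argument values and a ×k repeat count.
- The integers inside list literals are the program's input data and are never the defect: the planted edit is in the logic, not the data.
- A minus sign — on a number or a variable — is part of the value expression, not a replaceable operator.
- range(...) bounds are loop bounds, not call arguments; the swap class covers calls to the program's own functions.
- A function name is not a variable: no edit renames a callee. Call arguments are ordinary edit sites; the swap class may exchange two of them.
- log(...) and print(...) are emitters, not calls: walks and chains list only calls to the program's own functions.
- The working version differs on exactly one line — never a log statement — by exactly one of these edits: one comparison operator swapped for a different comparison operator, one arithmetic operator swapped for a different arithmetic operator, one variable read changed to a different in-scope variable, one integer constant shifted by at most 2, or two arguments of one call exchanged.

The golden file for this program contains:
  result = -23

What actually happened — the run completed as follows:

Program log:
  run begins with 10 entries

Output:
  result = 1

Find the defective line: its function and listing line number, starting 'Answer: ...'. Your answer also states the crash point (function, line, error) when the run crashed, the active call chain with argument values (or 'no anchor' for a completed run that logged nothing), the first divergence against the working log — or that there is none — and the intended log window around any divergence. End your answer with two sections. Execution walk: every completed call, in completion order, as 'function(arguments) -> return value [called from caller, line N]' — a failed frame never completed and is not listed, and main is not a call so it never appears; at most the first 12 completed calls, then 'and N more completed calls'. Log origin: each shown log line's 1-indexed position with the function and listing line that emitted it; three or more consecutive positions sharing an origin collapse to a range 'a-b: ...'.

Answer: the defect is in count_flags at line 36.
Key observation: No log line changed; the fault shows up purely in the output.
Call chain: main.
First divergence: none (the log streams are identical).
Execution walk:
  bind_quota([12, 6, 12, 5, 1, 1, 9, 4, 8, 6]) -> 1  [called from clip_value, line 24]
  map_offsets([12, 6, 12, 5, 1, 1, 9, 4, 8, 6], 12) -> 0  [called from clip_value, line 25]
  fold_scores(1, 0) -> 1  [called from clip_value, line 26]
  clip_value([12, 6, 12, 5, 1, 1, 9, 4, 8, 6], 12) -> 1  [called from main, line 42]
  pick_anchor([12, 6, 12, 5, 1, 1, 9, 4, 8, 6], 12) -> 0  [called from count_flags, line 34]
  count_flags([12, 6, 12, 5, 1, 1, 9, 4, 8, 6], 12) -> 0  [called from main, line 43]
Log origin:
  1: emitted by main (line 41)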